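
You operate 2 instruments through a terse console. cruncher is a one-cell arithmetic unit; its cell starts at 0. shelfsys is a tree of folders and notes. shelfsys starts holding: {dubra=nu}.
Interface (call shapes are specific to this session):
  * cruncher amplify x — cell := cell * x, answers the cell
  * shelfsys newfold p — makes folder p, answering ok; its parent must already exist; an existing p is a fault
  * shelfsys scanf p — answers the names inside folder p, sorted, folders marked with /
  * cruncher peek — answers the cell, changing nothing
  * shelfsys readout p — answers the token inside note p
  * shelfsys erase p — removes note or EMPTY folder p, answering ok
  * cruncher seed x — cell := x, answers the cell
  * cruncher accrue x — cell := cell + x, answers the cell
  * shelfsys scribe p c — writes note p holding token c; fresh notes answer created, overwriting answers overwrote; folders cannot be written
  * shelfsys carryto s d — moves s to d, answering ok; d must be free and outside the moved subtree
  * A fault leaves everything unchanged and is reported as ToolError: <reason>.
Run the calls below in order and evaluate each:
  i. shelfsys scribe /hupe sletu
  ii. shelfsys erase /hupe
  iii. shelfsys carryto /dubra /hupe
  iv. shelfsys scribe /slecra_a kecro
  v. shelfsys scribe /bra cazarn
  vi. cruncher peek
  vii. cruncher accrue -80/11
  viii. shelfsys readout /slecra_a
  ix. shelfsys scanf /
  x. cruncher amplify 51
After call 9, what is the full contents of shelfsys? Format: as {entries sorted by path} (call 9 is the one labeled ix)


>>> shelfsys scribe p→/hupe c→sletu
= created
>>> shelfsys erase p→/hupe
= ok
>>> shelfsys carryto s→/dubra d→/hupe
= ok
>>> shelfsys scribe p→/slecra_a c→kecro
= created
>>> shelfsys scribe p→/bra c→cazarn
= created
>>> cruncher peek
= 0
>>> cruncher accrue x→-80/11
= -80/11
>>> shelfsys readout p→/slecra_a
= kecro
>>> shelfsys scanf p→/
= [bra, hupe, slecra_a]
>>> cruncher amplify x→51
= -4080/11

Answer: {bra=cazarn, hupe=nu, slecra_a=kecro}


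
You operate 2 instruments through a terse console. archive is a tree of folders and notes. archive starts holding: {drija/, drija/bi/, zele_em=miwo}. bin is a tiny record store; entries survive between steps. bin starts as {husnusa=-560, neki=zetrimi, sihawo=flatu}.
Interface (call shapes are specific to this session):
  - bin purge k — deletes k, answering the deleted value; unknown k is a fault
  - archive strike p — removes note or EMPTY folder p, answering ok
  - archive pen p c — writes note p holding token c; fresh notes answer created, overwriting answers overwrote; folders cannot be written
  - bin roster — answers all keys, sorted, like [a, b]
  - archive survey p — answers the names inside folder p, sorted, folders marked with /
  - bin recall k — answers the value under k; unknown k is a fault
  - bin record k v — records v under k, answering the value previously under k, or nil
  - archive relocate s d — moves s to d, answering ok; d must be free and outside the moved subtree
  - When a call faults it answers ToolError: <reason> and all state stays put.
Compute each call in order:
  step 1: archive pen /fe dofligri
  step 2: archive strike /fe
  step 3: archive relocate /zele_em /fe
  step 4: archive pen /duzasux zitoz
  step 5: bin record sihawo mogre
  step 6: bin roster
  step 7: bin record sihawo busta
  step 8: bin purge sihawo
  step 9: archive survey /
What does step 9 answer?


Using archive pen(p=/fe, c=dofligri), → created.
Now I run archive strike(p=/fe), → ok.
I use archive relocate(s=/zele_em, d=/fe), which returns ok.
I invoke archive pen(p=/duzasux, c=zitoz), which returns created.
Next I call bin record(k=sihawo, v=mogre), → flatu.
Then bin roster(), and observe [husnusa, neki, sihawo].
I invoke bin record(k=sihawo, v=busta), giving mogre.
Then bin purge(k=sihawo), yielding busta.
I call archive survey(p=/), → [drija/, duzasux, fe].

Answer: [drija/, duzasux, fe]


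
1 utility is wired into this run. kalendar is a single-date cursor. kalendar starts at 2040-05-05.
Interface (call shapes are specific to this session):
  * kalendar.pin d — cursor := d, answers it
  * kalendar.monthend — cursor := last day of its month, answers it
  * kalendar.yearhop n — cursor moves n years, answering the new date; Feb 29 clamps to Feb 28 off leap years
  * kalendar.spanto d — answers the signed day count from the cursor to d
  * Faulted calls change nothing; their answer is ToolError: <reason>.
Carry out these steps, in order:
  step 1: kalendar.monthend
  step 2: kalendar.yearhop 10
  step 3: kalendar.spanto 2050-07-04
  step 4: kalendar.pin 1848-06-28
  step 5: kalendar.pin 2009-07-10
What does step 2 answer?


Answer: 2050-05-31

Derivation:
I run kalendar.monthend, — result: 2040-05-31.
Now I run kalendar.yearhop passing n→10, and see 2050-05-31.
Now I run kalendar.spanto passing d→2050-07-04, and get 34.
Then kalendar.pin passing d→1848-06-28, and see 1848-06-28.
I run kalendar.pin passing d→2009-07-10, which returns 2009-07-10.


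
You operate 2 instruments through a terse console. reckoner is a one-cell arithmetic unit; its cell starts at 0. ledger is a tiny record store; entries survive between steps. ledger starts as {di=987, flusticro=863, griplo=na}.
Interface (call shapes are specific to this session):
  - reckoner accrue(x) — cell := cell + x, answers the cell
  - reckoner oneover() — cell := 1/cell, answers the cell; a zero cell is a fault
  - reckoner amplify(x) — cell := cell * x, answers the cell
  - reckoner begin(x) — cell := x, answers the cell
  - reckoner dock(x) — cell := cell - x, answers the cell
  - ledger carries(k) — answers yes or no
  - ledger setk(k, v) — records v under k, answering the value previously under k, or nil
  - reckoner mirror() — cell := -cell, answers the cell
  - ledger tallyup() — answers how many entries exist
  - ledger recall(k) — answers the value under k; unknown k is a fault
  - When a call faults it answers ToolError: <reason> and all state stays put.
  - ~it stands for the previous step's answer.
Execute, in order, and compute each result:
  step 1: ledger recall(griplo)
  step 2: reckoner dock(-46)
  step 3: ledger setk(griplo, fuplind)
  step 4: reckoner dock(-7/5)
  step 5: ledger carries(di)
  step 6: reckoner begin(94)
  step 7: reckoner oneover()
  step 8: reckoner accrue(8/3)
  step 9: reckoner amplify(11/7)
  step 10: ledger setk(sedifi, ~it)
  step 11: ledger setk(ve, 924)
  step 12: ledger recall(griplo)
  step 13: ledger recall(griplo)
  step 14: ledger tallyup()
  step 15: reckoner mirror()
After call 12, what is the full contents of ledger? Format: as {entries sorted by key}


Answer: {di=987, flusticro=863, griplo=fuplind, sedifi=8305/1974, ve=924}

Derivation:
I use ledger recall using k→griplo, and see na.
Next I call reckoner dock using x→-46, — result: 46.
I invoke ledger setk using k→griplo, v→fuplind, and observe na.
I use reckoner dock using x→-7/5, → 237/5.
I call ledger carries using k→di, — result: yes.
I use reckoner begin using x→94, → 94.
I try reckoner oneover(), giving 1/94.
I try reckoner accrue using x→8/3, yielding 755/282.
I use reckoner amplify using x→11/7, and see 8305/1974.
Now I run ledger setk using k→sedifi, v→~it, and observe nil.
Next I call ledger setk using k→ve, v→924, — result: nil.
I run ledger recall using k→griplo, and observe fuplind.
I try ledger recall using k→griplo, and see fuplind.
Using ledger tallyup, and observe 5.
Now I run reckoner mirror, which returns -8305/1974.


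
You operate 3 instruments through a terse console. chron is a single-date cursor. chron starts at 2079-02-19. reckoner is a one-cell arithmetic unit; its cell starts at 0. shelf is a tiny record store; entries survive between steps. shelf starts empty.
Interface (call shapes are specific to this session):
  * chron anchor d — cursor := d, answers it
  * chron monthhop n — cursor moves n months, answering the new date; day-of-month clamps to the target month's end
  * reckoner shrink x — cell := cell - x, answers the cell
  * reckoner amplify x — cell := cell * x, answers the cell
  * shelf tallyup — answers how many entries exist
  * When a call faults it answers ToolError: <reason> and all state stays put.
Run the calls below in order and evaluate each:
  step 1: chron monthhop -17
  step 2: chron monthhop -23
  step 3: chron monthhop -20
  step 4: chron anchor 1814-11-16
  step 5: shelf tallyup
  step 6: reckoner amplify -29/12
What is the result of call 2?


Answer: 2075-10-19

Derivation:
% chron monthhop(n='-17') => 2077-09-19
% chron monthhop(n='-23') => 2075-10-19
% chron monthhop(n='-20') => 2074-02-19
% chron anchor(d='1814-11-16') => 1814-11-16
% shelf tallyup() => 0
% reckoner amplify(x='-29/12') => 0


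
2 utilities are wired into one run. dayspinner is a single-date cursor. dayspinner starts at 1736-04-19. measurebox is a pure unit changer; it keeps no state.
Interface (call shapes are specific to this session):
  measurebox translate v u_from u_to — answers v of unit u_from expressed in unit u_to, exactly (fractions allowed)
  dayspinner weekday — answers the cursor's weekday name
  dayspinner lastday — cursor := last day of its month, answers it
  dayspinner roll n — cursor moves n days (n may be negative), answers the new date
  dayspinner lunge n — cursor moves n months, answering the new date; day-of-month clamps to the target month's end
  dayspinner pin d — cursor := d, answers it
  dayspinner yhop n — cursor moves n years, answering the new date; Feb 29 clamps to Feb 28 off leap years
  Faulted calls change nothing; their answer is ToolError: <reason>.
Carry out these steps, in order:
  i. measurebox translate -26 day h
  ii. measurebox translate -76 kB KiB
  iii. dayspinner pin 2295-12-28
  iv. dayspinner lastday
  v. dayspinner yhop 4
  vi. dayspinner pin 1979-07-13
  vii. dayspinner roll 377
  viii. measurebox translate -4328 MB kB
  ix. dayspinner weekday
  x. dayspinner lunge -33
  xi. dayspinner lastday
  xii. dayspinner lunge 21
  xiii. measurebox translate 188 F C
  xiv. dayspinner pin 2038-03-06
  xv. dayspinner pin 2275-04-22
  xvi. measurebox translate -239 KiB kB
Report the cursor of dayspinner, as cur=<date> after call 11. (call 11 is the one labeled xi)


Answer: cur=1977-10-31

Derivation:
$ measurebox translate -26 day h
:: -624
$ measurebox translate -76 kB KiB
:: -2375/32
$ dayspinner pin 2295-12-28
:: 2295-12-28
$ dayspinner lastday
:: 2295-12-31
$ dayspinner yhop 4
:: 2299-12-31
$ dayspinner pin 1979-07-13
:: 1979-07-13
$ dayspinner roll 377
:: 1980-07-24
$ measurebox translate -4328 MB kB
:: -4328000
$ dayspinner weekday
:: Thursday
$ dayspinner lunge -33
:: 1977-10-24
$ dayspinner lastday
:: 1977-10-31
$ dayspinner lunge 21
:: 1979-07-31
$ measurebox translate 188 F C
:: 260/3
$ dayspinner pin 2038-03-06
:: 2038-03-06
$ dayspinner pin 2275-04-22
:: 2275-04-22
$ measurebox translate -239 KiB kB
:: -30592/125


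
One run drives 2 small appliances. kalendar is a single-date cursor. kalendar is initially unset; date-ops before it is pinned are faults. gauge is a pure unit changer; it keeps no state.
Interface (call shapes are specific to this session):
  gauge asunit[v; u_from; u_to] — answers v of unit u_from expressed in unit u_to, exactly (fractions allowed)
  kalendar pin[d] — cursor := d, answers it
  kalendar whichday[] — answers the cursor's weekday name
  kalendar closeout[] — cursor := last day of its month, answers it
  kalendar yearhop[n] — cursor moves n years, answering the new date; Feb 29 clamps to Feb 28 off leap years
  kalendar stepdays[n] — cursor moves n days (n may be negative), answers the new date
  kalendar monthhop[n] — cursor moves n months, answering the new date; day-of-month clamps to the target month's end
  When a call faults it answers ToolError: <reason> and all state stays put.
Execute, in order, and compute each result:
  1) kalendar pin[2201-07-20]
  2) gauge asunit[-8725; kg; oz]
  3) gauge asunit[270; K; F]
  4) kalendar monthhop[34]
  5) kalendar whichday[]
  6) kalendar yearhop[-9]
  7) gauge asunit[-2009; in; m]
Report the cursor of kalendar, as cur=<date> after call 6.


Answer: cur=2195-05-20

Derivation:
Step: kalendar pin[d→2201-07-20]
Result: 2201-07-20
Step: gauge asunit[v→-8725; u_from→kg; u_to→oz]
Result: -13960000000000/45359237
Step: gauge asunit[v→270; u_from→K; u_to→F]
Result: 2633/100
Step: kalendar monthhop[n→34]
Result: 2204-05-20
Step: kalendar whichday[]
Result: Sunday
Step: kalendar yearhop[n→-9]
Result: 2195-05-20
Step: gauge asunit[v→-2009; u_from→in; u_to→m]
Result: -255143/5000


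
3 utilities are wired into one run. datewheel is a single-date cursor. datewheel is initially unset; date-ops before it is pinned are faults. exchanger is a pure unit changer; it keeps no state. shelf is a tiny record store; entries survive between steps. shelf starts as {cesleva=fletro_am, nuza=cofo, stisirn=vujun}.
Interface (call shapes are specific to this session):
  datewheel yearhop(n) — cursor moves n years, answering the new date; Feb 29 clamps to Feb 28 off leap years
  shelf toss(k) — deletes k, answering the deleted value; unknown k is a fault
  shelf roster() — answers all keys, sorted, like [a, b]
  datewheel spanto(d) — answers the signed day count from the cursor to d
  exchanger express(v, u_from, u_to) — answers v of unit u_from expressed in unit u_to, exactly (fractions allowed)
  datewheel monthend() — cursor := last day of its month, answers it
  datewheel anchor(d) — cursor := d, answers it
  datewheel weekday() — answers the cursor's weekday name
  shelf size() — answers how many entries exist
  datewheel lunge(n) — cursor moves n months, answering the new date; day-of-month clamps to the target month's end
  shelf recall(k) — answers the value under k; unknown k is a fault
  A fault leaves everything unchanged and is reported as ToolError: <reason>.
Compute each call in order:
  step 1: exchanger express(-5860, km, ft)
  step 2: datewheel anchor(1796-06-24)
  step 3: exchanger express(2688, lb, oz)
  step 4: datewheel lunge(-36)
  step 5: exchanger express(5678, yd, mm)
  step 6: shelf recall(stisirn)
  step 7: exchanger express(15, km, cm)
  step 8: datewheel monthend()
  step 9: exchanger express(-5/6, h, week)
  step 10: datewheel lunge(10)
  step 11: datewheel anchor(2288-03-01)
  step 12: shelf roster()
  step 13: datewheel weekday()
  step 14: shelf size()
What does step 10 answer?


Step: exchanger express[v: -5860; u_from: km; u_to: ft]
Result: -7325000000/381
Step: datewheel anchor[d: 1796-06-24]
Result: 1796-06-24
Step: exchanger express[v: 2688; u_from: lb; u_to: oz]
Result: 43008
Step: datewheel lunge[n: -36]
Result: 1793-06-24
Step: exchanger express[v: 5678; u_from: yd; u_to: mm]
Result: 25959816/5
Step: shelf recall[k: stisirn]
Result: vujun
Step: exchanger express[v: 15; u_from: km; u_to: cm]
Result: 1500000
Step: datewheel monthend[]
Result: 1793-06-30
Step: exchanger express[v: -5/6; u_from: h; u_to: week]
Result: -5/1008
Step: datewheel lunge[n: 10]
Result: 1794-04-30
Step: datewheel anchor[d: 2288-03-01]
Result: 2288-03-01
Step: shelf roster[]
Result: [cesleva, nuza, stisirn]
Step: datewheel weekday[]
Result: Thursday
Step: shelf size[]
Result: 3

Answer: 1794-04-30


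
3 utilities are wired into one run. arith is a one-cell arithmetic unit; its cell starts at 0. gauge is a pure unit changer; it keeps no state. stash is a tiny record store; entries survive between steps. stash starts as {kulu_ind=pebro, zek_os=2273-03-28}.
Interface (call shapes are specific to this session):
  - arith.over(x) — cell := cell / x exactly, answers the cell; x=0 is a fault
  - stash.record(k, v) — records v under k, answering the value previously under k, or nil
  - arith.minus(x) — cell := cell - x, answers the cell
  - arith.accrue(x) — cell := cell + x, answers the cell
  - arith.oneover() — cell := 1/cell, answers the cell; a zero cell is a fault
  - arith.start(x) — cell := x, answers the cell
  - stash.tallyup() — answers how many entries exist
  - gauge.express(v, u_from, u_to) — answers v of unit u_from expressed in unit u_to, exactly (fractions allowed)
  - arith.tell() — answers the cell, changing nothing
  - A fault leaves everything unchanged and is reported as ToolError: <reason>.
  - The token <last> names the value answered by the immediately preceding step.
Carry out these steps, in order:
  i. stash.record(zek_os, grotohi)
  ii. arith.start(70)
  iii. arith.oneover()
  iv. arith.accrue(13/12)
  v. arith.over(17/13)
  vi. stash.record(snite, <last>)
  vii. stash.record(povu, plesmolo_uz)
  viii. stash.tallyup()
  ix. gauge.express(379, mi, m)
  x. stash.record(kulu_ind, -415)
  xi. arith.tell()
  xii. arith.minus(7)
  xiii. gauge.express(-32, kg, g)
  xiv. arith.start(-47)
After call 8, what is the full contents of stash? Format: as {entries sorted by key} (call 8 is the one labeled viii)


$ stash.record k: zek_os v: grotohi
[out] 2273-03-28
$ arith.start x: 70
[out] 70
$ arith.oneover
[out] 1/70
$ arith.accrue x: 13/12
[out] 461/420
$ arith.over x: 17/13
[out] 5993/7140
$ stash.record k: snite v: <last>
[out] nil
$ stash.record k: povu v: plesmolo_uz
[out] nil
$ stash.tallyup
[out] 4
$ gauge.express v: 379 u_from: mi u_to: m
[out] 76242672/125
$ stash.record k: kulu_ind v: -415
[out] pebro
$ arith.tell
[out] 5993/7140
$ arith.minus x: 7
[out] -43987/7140
$ gauge.express v: -32 u_from: kg u_to: g
[out] -32000
$ arith.start x: -47
[out] -47

Answer: {kulu_ind=pebro, povu=plesmolo_uz, snite=5993/7140, zek_os=grotohi}


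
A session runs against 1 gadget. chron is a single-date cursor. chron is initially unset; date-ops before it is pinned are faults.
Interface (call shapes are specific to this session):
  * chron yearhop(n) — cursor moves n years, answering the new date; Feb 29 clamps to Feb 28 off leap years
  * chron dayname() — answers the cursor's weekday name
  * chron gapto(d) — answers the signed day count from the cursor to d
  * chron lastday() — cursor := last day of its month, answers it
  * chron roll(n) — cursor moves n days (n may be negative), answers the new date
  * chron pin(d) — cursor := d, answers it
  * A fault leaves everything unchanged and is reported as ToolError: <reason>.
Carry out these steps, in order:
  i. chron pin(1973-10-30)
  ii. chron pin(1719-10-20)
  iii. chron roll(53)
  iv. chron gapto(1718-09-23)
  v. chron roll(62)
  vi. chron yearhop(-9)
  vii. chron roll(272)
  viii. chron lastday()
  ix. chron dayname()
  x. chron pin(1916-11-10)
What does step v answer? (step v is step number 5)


> chron pin d='1973-10-30'
= 1973-10-30
> chron pin d='1719-10-20'
= 1719-10-20
> chron roll n='53'
= 1719-12-12
> chron gapto d='1718-09-23'
= -445
> chron roll n='62'
= 1720-02-12
> chron yearhop n='-9'
= 1711-02-12
> chron roll n='272'
= 1711-11-11
> chron lastday
= 1711-11-30
> chron dayname
= Monday
> chron pin d='1916-11-10'
= 1916-11-10

Answer: 1720-02-12


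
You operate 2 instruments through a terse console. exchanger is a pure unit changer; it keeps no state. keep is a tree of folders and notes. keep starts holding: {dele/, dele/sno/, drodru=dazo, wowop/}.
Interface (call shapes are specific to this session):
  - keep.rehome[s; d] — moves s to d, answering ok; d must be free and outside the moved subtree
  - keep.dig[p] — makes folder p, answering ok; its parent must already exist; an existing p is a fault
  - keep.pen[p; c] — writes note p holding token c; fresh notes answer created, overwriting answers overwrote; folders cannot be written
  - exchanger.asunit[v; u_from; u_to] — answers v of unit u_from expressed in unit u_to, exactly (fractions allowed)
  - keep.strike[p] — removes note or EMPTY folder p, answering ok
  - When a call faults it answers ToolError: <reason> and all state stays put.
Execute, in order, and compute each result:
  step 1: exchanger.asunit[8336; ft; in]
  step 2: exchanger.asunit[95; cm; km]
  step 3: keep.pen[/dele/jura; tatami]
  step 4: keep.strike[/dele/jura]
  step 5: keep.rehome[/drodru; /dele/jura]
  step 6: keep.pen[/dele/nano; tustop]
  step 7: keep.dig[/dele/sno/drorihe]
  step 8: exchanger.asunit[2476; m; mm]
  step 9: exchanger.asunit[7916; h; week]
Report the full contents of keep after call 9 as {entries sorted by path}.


! exchanger.asunit(v=8336, u_from=ft, u_to=in) -> 100032
! exchanger.asunit(v=95, u_from=cm, u_to=km) -> 19/20000
! keep.pen(p=/dele/jura, c=tatami) -> created
! keep.strike(p=/dele/jura) -> ok
! keep.rehome(s=/drodru, d=/dele/jura) -> ok
! keep.pen(p=/dele/nano, c=tustop) -> created
! keep.dig(p=/dele/sno/drorihe) -> ok
! exchanger.asunit(v=2476, u_from=m, u_to=mm) -> 2476000
! exchanger.asunit(v=7916, u_from=h, u_to=week) -> 1979/42

Answer: {dele/, dele/jura=dazo, dele/nano=tustop, dele/sno/, dele/sno/drorihe/, wowop/}


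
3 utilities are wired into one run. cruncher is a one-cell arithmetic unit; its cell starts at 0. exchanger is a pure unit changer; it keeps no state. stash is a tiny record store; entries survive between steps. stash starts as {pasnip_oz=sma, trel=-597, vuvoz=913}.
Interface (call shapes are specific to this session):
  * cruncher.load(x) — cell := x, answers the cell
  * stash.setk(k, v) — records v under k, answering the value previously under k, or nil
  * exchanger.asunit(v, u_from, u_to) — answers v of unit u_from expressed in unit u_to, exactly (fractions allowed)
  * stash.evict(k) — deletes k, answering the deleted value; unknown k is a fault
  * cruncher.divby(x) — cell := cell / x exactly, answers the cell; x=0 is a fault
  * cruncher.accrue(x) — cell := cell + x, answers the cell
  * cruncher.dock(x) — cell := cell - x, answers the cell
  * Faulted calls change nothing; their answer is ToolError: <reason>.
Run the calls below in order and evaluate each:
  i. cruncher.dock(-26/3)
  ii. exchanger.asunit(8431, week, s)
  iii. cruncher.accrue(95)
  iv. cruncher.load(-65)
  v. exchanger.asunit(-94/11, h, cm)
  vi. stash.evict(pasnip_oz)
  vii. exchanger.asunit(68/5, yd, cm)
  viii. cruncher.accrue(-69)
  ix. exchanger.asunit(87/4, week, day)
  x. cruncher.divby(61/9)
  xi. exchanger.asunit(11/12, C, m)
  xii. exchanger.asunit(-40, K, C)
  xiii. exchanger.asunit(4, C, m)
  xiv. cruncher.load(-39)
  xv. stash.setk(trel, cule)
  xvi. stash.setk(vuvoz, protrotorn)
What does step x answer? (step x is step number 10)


Now I run dock with -26/3, yielding 26/3.
Using asunit with 8431, week, s, yielding 5099068800.
I invoke accrue with 95, which returns 311/3.
I use load with -65, → -65.
I run asunit with -94/11, h, cm: ToolError: incompatible units.
I invoke evict with pasnip_oz: sma.
I try asunit with 68/5, yd, cm: 155448/125.
Then accrue with -69: -134.
Calling asunit with 87/4, week, day, → 609/4.
Using divby with 61/9, — result: -1206/61.
I use asunit with 11/12, C, m, and see ToolError: incompatible units.
Using asunit with -40, K, C, and get -6263/20.
Then asunit with 4, C, m, → ToolError: incompatible units.
Now I run load with -39, — result: -39.
I run setk with trel, cule, giving -597.
Now I run setk with vuvoz, protrotorn, and get 913.

Answer: -1206/61


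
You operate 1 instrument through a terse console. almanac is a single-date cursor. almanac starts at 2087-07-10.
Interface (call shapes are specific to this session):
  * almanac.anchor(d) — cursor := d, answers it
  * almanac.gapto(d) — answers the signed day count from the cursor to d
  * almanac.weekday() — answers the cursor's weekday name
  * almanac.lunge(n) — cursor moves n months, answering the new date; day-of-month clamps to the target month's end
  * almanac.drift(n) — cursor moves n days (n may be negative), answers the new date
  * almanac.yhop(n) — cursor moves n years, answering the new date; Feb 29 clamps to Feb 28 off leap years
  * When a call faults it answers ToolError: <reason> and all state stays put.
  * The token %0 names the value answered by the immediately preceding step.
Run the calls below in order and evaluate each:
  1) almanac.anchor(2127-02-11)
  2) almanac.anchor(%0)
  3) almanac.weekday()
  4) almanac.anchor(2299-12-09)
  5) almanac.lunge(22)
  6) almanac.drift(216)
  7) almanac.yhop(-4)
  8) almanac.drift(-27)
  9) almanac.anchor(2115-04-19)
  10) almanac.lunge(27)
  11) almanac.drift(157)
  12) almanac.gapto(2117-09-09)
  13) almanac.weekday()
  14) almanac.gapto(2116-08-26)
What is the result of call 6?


I use almanac.anchor on 2127-02-11, and get 2127-02-11.
Calling almanac.anchor on %0, → 2127-02-11.
I call almanac.weekday, giving Tuesday.
Then almanac.anchor on 2299-12-09, and see 2299-12-09.
I call almanac.lunge on 22, giving 2301-10-09.
Next I call almanac.drift on 216, — result: 2302-05-13.
I run almanac.yhop on -4, → 2298-05-13.
I use almanac.drift on -27, which returns 2298-04-16.
Calling almanac.anchor on 2115-04-19: 2115-04-19.
I try almanac.lunge on 27, and see 2117-07-19.
I use almanac.drift on 157, and get 2117-12-23.
Using almanac.gapto on 2117-09-09, — result: -105.
Invoking almanac.weekday, and see Thursday.
Now I run almanac.gapto on 2116-08-26, and get -484.

Answer: 2302-05-13


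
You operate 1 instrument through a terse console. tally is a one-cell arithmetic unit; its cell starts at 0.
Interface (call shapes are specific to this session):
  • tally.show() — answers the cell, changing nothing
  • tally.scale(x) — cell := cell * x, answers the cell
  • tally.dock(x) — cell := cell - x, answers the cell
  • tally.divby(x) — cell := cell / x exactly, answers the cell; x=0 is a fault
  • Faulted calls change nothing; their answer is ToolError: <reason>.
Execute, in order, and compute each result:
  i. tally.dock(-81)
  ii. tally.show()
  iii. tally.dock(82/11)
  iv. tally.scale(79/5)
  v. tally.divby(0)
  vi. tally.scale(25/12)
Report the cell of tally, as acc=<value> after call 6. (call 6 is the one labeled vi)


! 1. tally.dock(-81) => 81
! 2. tally.show() => 81
! 3. tally.dock(82/11) => 809/11
! 4. tally.scale(79/5) => 63911/55
! 5. tally.divby(0) => ToolError: division by zero
! 6. tally.scale(25/12) => 319555/132

Answer: acc=319555/132


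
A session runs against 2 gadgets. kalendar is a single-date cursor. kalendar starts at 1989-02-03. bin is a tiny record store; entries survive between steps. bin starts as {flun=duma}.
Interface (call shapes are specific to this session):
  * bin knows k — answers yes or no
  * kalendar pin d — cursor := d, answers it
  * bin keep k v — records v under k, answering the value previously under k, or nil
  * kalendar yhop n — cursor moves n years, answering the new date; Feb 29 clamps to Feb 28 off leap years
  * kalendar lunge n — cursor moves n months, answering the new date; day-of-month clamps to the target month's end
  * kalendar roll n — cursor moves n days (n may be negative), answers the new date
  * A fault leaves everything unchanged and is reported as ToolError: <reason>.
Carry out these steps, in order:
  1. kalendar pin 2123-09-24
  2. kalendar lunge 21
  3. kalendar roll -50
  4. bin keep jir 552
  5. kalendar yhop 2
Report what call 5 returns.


Answer: 2127-05-05

Derivation:
==> kalendar pin(2123-09-24)
<== 2123-09-24
==> kalendar lunge(21)
<== 2125-06-24
==> kalendar roll(-50)
<== 2125-05-05
==> bin keep(jir, 552)
<== nil
==> kalendar yhop(2)
<== 2127-05-05


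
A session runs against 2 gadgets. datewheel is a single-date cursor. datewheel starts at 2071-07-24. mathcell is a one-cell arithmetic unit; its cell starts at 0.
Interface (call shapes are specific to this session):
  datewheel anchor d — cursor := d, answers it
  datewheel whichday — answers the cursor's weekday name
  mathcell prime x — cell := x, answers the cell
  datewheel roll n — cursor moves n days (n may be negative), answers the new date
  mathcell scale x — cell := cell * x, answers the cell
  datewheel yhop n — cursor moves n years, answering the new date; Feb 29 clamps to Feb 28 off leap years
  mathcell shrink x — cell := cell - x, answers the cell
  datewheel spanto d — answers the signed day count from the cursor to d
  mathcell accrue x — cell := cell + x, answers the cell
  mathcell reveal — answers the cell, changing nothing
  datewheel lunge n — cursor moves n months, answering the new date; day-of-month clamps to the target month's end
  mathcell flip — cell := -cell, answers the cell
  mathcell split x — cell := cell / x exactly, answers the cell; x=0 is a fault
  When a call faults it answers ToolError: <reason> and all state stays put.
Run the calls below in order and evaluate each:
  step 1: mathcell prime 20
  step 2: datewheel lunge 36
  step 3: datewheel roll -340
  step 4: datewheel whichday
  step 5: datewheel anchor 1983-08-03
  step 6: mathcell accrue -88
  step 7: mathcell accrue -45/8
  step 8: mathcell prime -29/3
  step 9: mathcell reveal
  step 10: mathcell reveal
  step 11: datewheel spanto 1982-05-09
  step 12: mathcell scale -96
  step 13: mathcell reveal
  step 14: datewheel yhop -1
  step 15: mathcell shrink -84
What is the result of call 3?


CALL mathcell prime[20]
RET  20
CALL datewheel lunge[36]
RET  2074-07-24
CALL datewheel roll[-340]
RET  2073-08-18
CALL datewheel whichday[]
RET  Friday
CALL datewheel anchor[1983-08-03]
RET  1983-08-03
CALL mathcell accrue[-88]
RET  -68
CALL mathcell accrue[-45/8]
RET  -589/8
CALL mathcell prime[-29/3]
RET  -29/3
CALL mathcell reveal[]
RET  -29/3
CALL mathcell reveal[]
RET  -29/3
CALL datewheel spanto[1982-05-09]
RET  -451
CALL mathcell scale[-96]
RET  928
CALL mathcell reveal[]
RET  928
CALL datewheel yhop[-1]
RET  1982-08-03
CALL mathcell shrink[-84]
RET  1012

Answer: 2073-08-18


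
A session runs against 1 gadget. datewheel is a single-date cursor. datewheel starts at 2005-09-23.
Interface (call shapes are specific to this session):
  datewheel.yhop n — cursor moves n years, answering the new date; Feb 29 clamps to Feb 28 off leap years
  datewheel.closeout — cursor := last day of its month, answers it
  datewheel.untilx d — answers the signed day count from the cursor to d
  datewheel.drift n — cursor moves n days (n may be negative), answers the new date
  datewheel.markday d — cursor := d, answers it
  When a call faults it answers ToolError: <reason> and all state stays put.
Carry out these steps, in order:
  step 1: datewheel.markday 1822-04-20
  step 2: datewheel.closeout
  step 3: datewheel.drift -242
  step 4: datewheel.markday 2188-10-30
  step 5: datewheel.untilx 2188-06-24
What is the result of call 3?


Answer: 1821-08-31

Derivation:
$ markday d: 1822-04-20
[out] 1822-04-20
$ closeout
[out] 1822-04-30
$ drift n: -242
[out] 1821-08-31
$ markday d: 2188-10-30
[out] 2188-10-30
$ untilx d: 2188-06-24
[out] -128


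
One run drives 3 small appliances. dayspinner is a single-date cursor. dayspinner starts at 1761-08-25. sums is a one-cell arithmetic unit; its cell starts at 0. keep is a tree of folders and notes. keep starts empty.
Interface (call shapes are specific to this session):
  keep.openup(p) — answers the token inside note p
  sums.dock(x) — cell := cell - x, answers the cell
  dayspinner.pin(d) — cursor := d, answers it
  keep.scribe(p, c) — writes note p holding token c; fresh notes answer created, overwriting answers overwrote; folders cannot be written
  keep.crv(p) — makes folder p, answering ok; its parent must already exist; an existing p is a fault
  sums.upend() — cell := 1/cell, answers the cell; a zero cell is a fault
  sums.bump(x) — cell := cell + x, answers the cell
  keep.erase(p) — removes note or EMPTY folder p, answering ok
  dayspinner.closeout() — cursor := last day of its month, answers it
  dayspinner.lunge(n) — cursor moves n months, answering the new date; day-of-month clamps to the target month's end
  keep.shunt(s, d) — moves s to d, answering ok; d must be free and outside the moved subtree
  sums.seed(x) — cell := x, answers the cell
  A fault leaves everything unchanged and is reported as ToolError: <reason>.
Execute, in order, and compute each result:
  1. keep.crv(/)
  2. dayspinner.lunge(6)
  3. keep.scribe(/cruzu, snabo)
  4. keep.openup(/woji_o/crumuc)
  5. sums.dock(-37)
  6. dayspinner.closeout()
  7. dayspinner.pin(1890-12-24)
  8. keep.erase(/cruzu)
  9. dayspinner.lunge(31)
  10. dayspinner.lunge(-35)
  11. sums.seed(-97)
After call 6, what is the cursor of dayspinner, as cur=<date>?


Answer: cur=1762-02-28

Derivation:
[in] keep.crv p: /
:: ToolError: exists
[in] dayspinner.lunge n: 6
:: 1762-02-25
[in] keep.scribe p: /cruzu c: snabo
:: created
[in] keep.openup p: /woji_o/crumuc
:: ToolError: not found
[in] sums.dock x: -37
:: 37
[in] dayspinner.closeout
:: 1762-02-28
[in] dayspinner.pin d: 1890-12-24
:: 1890-12-24
[in] keep.erase p: /cruzu
:: ok
[in] dayspinner.lunge n: 31
:: 1893-07-24
[in] dayspinner.lunge n: -35
:: 1890-08-24
[in] sums.seed x: -97
:: -97


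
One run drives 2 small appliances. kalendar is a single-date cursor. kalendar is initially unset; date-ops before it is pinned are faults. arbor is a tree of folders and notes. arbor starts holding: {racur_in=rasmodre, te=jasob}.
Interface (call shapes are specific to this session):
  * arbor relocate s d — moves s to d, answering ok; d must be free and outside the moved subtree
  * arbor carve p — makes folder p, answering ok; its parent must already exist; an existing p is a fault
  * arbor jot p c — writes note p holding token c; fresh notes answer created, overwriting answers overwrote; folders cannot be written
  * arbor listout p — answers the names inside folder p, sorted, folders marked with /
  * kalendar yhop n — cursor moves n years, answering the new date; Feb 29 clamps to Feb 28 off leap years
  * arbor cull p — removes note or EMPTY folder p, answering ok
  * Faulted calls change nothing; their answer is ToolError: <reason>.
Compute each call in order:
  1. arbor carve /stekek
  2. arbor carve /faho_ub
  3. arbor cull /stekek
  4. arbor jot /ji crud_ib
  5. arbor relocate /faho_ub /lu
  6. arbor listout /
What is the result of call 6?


-> arbor carve(p→/stekek)
<- ok
-> arbor carve(p→/faho_ub)
<- ok
-> arbor cull(p→/stekek)
<- ok
-> arbor jot(p→/ji, c→crud_ib)
<- created
-> arbor relocate(s→/faho_ub, d→/lu)
<- ok
-> arbor listout(p→/)
<- [ji, lu/, racur_in, te]

Answer: [ji, lu/, racur_in, te]


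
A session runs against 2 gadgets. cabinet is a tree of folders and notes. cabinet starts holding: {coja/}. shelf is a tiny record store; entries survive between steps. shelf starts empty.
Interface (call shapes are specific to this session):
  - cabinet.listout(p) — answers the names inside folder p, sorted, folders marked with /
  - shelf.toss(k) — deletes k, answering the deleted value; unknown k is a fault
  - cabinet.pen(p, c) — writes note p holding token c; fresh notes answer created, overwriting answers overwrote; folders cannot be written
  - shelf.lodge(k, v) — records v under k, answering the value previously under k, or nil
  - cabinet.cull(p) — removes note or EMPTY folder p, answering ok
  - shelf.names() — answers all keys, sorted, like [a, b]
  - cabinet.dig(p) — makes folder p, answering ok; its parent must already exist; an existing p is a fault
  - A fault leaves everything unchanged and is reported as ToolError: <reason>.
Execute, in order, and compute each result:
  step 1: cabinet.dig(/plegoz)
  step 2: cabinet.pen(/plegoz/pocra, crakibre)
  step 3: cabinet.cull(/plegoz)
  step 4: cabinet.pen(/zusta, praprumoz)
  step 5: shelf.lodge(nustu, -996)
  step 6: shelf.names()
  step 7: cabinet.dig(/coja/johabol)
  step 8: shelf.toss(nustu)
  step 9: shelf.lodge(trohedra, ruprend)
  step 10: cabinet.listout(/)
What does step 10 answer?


Answer: [coja/, plegoz/, zusta]

Derivation:
Step: cabinet.dig[/plegoz]
Result: ok
Step: cabinet.pen[/plegoz/pocra; crakibre]
Result: created
Step: cabinet.cull[/plegoz]
Result: ToolError: not empty
Step: cabinet.pen[/zusta; praprumoz]
Result: created
Step: shelf.lodge[nustu; -996]
Result: nil
Step: shelf.names[]
Result: [nustu]
Step: cabinet.dig[/coja/johabol]
Result: ok
Step: shelf.toss[nustu]
Result: -996
Step: shelf.lodge[trohedra; ruprend]
Result: nil
Step: cabinet.listout[/]
Result: [coja/, plegoz/, zusta]


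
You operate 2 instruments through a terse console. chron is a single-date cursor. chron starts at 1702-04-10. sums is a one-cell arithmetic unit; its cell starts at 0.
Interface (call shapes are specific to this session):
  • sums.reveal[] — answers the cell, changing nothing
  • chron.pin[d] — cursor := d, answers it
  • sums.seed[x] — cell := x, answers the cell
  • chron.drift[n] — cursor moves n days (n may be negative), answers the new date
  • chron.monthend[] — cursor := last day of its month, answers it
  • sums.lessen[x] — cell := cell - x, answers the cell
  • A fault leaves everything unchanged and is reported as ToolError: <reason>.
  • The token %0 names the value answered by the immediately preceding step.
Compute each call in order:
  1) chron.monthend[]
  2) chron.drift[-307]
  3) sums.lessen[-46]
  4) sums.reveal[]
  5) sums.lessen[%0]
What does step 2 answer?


Answer: 1701-06-27

Derivation:
CALL chron.monthend[]
RET  1702-04-30
CALL chron.drift[n→-307]
RET  1701-06-27
CALL sums.lessen[x→-46]
RET  46
CALL sums.reveal[]
RET  46
CALL sums.lessen[x→%0]
RET  0


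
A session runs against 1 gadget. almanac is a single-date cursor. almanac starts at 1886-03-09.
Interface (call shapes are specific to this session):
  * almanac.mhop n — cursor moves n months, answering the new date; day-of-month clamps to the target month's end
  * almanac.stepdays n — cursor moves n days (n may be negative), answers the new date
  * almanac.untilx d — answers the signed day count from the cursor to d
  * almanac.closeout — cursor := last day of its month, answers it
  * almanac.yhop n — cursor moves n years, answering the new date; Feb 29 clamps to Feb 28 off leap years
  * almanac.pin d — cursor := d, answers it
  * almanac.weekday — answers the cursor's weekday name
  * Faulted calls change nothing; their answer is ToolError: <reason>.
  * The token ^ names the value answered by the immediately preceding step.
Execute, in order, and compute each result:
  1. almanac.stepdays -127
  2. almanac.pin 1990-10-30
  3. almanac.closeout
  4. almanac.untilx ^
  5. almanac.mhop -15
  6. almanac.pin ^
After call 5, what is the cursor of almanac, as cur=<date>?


Answer: cur=1989-07-31

Derivation:
CALL stepdays[n→-127]
RET  1885-11-02
CALL pin[d→1990-10-30]
RET  1990-10-30
CALL closeout[]
RET  1990-10-31
CALL untilx[d→^]
RET  0
CALL mhop[n→-15]
RET  1989-07-31
CALL pin[d→^]
RET  1989-07-31


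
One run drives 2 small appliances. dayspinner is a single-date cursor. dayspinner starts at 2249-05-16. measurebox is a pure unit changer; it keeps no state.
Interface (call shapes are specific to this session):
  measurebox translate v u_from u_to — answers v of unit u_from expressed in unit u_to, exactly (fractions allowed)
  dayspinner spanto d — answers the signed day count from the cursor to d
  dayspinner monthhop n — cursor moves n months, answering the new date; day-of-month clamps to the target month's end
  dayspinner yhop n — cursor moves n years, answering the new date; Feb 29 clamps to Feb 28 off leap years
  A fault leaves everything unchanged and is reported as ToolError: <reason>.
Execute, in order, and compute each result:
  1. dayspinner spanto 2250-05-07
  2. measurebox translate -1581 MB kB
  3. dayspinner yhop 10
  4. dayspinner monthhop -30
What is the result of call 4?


> dayspinner spanto d: 2250-05-07
[out] 356
> measurebox translate v: -1581 u_from: MB u_to: kB
[out] -1581000
> dayspinner yhop n: 10
[out] 2259-05-16
> dayspinner monthhop n: -30
[out] 2256-11-16

Answer: 2256-11-16


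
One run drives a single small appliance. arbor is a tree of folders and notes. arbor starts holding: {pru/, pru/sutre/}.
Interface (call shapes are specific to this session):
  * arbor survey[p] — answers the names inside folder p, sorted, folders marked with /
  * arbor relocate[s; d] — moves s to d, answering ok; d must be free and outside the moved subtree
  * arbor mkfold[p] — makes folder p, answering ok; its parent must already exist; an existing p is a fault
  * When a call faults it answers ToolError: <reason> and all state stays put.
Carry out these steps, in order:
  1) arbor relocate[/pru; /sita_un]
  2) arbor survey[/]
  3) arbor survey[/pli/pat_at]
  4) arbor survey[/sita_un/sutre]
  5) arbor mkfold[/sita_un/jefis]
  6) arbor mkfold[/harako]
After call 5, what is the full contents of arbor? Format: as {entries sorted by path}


Answer: {sita_un/, sita_un/jefis/, sita_un/sutre/}

Derivation:
% 1. arbor relocate(s→/pru, d→/sita_un) : ok
% 2. arbor survey(p→/) : [sita_un/]
% 3. arbor survey(p→/pli/pat_at) : ToolError: not found
% 4. arbor survey(p→/sita_un/sutre) : []
% 5. arbor mkfold(p→/sita_un/jefis) : ok
% 6. arbor mkfold(p→/harako) : ok
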